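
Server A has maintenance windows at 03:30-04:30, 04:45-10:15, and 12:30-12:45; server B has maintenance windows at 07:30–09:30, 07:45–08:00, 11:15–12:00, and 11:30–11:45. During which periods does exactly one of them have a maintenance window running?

Merge the second list: 07:30-09:30, 11:15-12:00.
Only in the first: 03:30-04:30, 04:45-07:30, 09:30-10:15, 12:30-12:45.
Only in the second: 11:15-12:00.
Together these are the periods covered by exactly one.

03:30-04:30, 04:45-07:30, 09:30-10:15, 11:15-12:00, 12:30-12:45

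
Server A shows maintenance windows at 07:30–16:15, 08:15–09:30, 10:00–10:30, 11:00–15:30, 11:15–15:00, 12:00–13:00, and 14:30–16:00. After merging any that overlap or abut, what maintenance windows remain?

07:30-16:15

08:15-09:30 overlaps/touches 07:30-16:15 → extend to 07:30-16:15.
10:00-10:30 overlaps/touches 07:30-16:15 → extend to 07:30-16:15.
11:00-15:30 overlaps/touches 07:30-16:15 → extend to 07:30-16:15.
11:15-15:00 overlaps/touches 07:30-16:15 → extend to 07:30-16:15.
12:00-13:00 overlaps/touches 07:30-16:15 → extend to 07:30-16:15.
14:30-16:00 overlaps/touches 07:30-16:15 → extend to 07:30-16:15.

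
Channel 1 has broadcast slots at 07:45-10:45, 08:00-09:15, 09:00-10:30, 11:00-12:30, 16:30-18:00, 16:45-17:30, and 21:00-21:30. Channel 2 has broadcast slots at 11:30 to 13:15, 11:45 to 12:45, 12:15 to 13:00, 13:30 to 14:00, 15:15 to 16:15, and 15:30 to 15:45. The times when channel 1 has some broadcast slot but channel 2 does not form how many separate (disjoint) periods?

4

First set merges to 07:45–10:45, 11:00–12:30, 16:30–18:00, 21:00–21:30.
Second set merges to 11:30–13:15, 13:30–14:00, 15:15–16:15.
A \ B = 07:45–10:45, 11:00–11:30, 16:30–18:00, 21:00–21:30.
That is 4 disjoint pieces.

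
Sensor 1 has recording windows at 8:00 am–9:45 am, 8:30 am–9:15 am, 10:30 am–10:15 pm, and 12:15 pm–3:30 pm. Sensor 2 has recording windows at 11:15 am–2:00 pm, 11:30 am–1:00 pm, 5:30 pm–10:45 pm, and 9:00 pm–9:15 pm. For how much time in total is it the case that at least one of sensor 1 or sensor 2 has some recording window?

A, merged: 8:00 am–9:45 am, 10:30 am–10:15 pm.
B, merged: 11:15 am–2:00 pm, 5:30 pm–10:45 pm.
A ∪ B = 8:00 am–9:45 am, 10:30 am–10:45 pm.
Total: 1 h 45 min + 12 h 15 min = 14 h.

14 h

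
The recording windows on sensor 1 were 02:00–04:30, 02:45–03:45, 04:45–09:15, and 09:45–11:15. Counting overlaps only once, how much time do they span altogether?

8 h 30 min

Merged: 02:00–04:30, 04:45–09:15, 09:45–11:15.
Lengths: 2 h 30 min + 4 h 30 min + 1 h 30 min = 8 h 30 min.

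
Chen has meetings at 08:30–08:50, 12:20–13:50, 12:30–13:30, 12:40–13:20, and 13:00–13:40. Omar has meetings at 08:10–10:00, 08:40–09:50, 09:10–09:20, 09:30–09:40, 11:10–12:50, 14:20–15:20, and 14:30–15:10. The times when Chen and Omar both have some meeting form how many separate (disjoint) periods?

2

Merge the first list: 08:30–08:50, 12:20–13:50.
Merge the second list: 08:10–10:00, 11:10–12:50, 14:20–15:20.
A ∩ B = 08:30–08:50, 12:20–12:50.
That is 2 disjoint pieces.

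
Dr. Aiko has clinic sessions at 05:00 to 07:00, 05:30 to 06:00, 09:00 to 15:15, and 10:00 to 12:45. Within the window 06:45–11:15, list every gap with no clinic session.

07:00-09:00

Covered (merged): 05:00-07:00, 09:00-15:15.
Complement within 06:45-11:15: 07:00-09:00.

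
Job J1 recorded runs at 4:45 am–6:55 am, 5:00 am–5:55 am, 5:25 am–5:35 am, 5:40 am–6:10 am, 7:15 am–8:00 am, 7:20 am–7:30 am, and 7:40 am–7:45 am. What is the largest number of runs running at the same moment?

3

Walk the sorted start/end points keeping a running depth.
The depth first hits 3 at 5:25 am.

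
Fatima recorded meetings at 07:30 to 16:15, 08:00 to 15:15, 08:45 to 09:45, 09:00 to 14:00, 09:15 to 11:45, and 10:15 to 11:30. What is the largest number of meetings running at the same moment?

At 09:15, 5 of the intervals are simultaneously active.
No point has more.

5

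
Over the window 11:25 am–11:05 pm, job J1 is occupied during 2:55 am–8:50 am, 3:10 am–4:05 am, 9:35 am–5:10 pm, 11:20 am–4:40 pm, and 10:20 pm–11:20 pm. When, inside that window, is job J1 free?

The merged coverage is 2:55 am-8:50 am, 9:35 am-5:10 pm, 10:20 pm-11:20 pm.
Complement within 11:25 am-11:05 pm: 5:10 pm-10:20 pm.

5:10 pm-10:20 pm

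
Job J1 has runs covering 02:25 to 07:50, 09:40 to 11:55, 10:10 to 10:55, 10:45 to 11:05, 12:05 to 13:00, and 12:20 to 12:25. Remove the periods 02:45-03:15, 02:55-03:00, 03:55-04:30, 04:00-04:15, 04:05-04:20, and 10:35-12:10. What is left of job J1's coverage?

02:25–02:45, 03:15–03:55, 04:30–07:50, 09:40–10:35, 12:10–13:00

First set merges to 02:25–07:50, 09:40–11:55, 12:05–13:00.
Second set merges to 02:45–03:15, 03:55–04:30, 10:35–12:10.
02:25–07:50 with B removed leaves 02:25–02:45, 03:15–03:55, 04:30–07:50.
09:40–11:55 with B removed leaves 09:40–10:35.
12:05–13:00 with B removed leaves 12:10–13:00.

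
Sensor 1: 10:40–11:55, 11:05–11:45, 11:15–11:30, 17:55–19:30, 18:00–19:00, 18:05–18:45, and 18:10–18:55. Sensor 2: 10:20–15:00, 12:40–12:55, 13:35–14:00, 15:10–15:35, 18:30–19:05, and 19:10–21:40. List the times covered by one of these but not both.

10:20–10:40, 11:55–15:00, 15:10–15:35, 17:55–18:30, 19:05–19:10, 19:30–21:40

First set merges to 10:40–11:55, 17:55–19:30.
Second set merges to 10:20–15:00, 15:10–15:35, 18:30–19:05, 19:10–21:40.
A \ B = 17:55–18:30, 19:05–19:10.
B \ A = 10:20–10:40, 11:55–15:00, 15:10–15:35, 19:30–21:40.
Union of the two gives the symmetric difference.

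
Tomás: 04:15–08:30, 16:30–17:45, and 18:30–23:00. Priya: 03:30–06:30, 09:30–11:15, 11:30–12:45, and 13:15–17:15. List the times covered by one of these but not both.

A but not B: 06:30-08:30, 17:15-17:45, 18:30-23:00.
B but not A: 03:30-04:15, 09:30-11:15, 11:30-12:45, 13:15-16:30.
Combining gives A △ B.

03:30-04:15, 06:30-08:30, 09:30-11:15, 11:30-12:45, 13:15-16:30, 17:15-17:45, 18:30-23:00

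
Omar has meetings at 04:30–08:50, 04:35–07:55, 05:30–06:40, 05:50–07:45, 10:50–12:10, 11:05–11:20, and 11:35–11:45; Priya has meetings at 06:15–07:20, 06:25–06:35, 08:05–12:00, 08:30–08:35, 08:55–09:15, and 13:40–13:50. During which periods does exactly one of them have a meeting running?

04:30–06:15, 07:20–08:05, 08:50–10:50, 12:00–12:10, 13:40–13:50

A, merged: 04:30–08:50, 10:50–12:10.
B, merged: 06:15–07:20, 08:05–12:00, 13:40–13:50.
Only in the first: 04:30–06:15, 07:20–08:05, 12:00–12:10.
Only in the second: 08:50–10:50, 13:40–13:50.
Together these are the periods covered by exactly one.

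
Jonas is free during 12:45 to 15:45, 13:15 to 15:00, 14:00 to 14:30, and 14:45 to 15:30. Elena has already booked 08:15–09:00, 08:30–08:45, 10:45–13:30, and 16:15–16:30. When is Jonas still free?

13:30-15:45

A, merged: 12:45-15:45.
B, merged: 08:15-09:00, 10:45-13:30, 16:15-16:30.
12:45-15:45 with B removed leaves 13:30-15:45.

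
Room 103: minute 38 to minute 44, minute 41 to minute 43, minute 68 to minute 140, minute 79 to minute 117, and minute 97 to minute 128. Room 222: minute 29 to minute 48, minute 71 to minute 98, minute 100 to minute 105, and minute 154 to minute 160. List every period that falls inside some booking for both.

Merge the first list: minute 38 to minute 44, minute 68 to minute 140.
minute 38 to minute 44 meets the second set on minute 38 to minute 44.
minute 68 to minute 140 meets the second set on minute 71 to minute 98, minute 100 to minute 105.

minute 38 to minute 44, minute 71 to minute 98, minute 100 to minute 105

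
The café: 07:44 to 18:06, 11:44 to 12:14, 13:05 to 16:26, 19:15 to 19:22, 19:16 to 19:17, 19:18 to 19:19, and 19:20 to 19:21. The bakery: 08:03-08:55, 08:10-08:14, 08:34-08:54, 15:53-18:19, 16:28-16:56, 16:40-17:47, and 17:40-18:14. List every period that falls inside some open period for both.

First set merges to 07:44–18:06, 19:15–19:22.
Second set merges to 08:03–08:55, 15:53–18:19.
07:44–18:06 ∩ B → 08:03–08:55, 15:53–18:06.
19:15–19:22 meets no B interval.

08:03–08:55, 15:53–18:06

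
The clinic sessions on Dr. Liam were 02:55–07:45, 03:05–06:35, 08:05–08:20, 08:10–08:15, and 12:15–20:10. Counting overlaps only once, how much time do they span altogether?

Merged: 02:55–07:45, 08:05–08:20, 12:15–20:10.
Lengths: 4 h 50 min + 15 min + 7 h 55 min = 13 h.

13 h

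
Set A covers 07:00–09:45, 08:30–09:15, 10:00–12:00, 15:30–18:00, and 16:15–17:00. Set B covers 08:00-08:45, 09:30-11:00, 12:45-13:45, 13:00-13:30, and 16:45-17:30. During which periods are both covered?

A, merged: 07:00-09:45, 10:00-12:00, 15:30-18:00.
B, merged: 08:00-08:45, 09:30-11:00, 12:45-13:45, 16:45-17:30.
07:00-09:45 ∩ B → 08:00-08:45, 09:30-09:45.
10:00-12:00 ∩ B → 10:00-11:00.
15:30-18:00 ∩ B → 16:45-17:30.

08:00-08:45, 09:30-09:45, 10:00-11:00, 16:45-17:30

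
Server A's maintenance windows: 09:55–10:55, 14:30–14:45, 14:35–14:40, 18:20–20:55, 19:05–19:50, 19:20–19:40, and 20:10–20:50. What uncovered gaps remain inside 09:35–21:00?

09:35–09:55, 10:55–14:30, 14:45–18:20, 20:55–21:00

Covered (merged): 09:55–10:55, 14:30–14:45, 18:20–20:55.
Gaps within 09:35–21:00: 09:35–09:55, 10:55–14:30, 14:45–18:20, 20:55–21:00.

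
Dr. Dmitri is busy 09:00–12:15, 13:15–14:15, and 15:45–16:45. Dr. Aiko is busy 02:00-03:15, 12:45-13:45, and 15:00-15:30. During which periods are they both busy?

09:00–12:15: no overlap with the second set.
13:15–14:15 meets the second set on 13:15–13:45.
15:45–16:45: no overlap with the second set.

13:15–13:45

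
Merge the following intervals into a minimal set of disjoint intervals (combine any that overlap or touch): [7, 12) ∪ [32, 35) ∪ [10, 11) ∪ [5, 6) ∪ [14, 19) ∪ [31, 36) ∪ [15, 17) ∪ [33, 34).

[5, 6) ∪ [7, 12) ∪ [14, 19) ∪ [31, 36)

Sort by start: [5, 6), [7, 12), [10, 11), [14, 19), [15, 17), [31, 36), [32, 35), [33, 34).
[7, 12) is disjoint → start new block.
[10, 11) overlaps/touches [7, 12) → extend to [7, 12).
[14, 19) is disjoint → start new block.
[15, 17) overlaps/touches [14, 19) → extend to [14, 19).
[31, 36) is disjoint → start new block.
[32, 35) overlaps/touches [31, 36) → extend to [31, 36).
[33, 34) overlaps/touches [31, 36) → extend to [31, 36).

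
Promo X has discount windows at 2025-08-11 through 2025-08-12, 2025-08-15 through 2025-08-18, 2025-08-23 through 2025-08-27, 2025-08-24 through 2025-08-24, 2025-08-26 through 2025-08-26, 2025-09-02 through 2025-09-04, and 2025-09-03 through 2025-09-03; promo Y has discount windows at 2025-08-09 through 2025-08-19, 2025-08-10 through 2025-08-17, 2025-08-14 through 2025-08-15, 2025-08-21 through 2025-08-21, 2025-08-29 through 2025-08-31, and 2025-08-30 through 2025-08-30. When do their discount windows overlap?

2025-08-11 through 2025-08-12, 2025-08-15 through 2025-08-18

First set merges to 2025-08-11 through 2025-08-12, 2025-08-15 through 2025-08-18, 2025-08-23 through 2025-08-27, 2025-09-02 through 2025-09-04.
Second set merges to 2025-08-09 through 2025-08-19, 2025-08-21 through 2025-08-21, 2025-08-29 through 2025-08-31.
2025-08-11 through 2025-08-12 meets the second set on 2025-08-11 through 2025-08-12.
2025-08-15 through 2025-08-18 meets the second set on 2025-08-15 through 2025-08-18.
2025-08-23 through 2025-08-27: no overlap with the second set.
2025-09-02 through 2025-09-04: no overlap with the second set.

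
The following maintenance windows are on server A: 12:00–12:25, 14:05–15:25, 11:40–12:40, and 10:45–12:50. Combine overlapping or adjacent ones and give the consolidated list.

Sort by start: 10:45–12:50, 11:40–12:40, 12:00–12:25, 14:05–15:25.
11:40–12:40 overlaps/touches 10:45–12:50 → extend to 10:45–12:50.
12:00–12:25 overlaps/touches 10:45–12:50 → extend to 10:45–12:50.
14:05–15:25 is disjoint → start new block.

10:45–12:50, 14:05–15:25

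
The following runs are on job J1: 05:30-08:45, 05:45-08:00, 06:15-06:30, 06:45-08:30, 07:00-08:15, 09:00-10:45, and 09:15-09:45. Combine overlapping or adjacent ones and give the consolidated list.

05:45–08:00 overlaps/touches 05:30–08:45 → extend to 05:30–08:45.
06:15–06:30 overlaps/touches 05:30–08:45 → extend to 05:30–08:45.
06:45–08:30 overlaps/touches 05:30–08:45 → extend to 05:30–08:45.
07:00–08:15 overlaps/touches 05:30–08:45 → extend to 05:30–08:45.
09:00–10:45 is disjoint → start new block.
09:15–09:45 overlaps/touches 09:00–10:45 → extend to 09:00–10:45.

05:30–08:45, 09:00–10:45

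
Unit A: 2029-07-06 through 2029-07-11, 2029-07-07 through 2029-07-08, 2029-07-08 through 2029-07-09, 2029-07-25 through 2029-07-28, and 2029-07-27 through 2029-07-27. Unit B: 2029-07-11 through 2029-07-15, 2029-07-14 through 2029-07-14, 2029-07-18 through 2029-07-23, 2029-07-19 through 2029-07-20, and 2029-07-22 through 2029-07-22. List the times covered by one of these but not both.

2029-07-06 through 2029-07-10, 2029-07-12 through 2029-07-15, 2029-07-18 through 2029-07-23, 2029-07-25 through 2029-07-28

First set merges to 2029-07-06 through 2029-07-11, 2029-07-25 through 2029-07-28.
Second set merges to 2029-07-11 through 2029-07-15, 2029-07-18 through 2029-07-23.
A \ B = 2029-07-06 through 2029-07-10, 2029-07-25 through 2029-07-28.
B \ A = 2029-07-12 through 2029-07-15, 2029-07-18 through 2029-07-23.
Union of the two gives the symmetric difference.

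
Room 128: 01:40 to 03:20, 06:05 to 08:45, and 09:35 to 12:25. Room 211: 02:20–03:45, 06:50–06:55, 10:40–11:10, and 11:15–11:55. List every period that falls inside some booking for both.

01:40–03:20 ∩ B → 02:20–03:20.
06:05–08:45 ∩ B → 06:50–06:55.
09:35–12:25 ∩ B → 10:40–11:10, 11:15–11:55.

02:20–03:20, 06:50–06:55, 10:40–11:10, 11:15–11:55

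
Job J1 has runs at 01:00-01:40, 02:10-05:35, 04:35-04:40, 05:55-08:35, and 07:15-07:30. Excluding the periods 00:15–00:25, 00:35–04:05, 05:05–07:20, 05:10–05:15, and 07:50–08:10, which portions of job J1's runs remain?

04:05–05:05, 07:20–07:50, 08:10–08:35

First set merges to 01:00–01:40, 02:10–05:35, 05:55–08:35.
Second set merges to 00:15–00:25, 00:35–04:05, 05:05–07:20, 07:50–08:10.
01:00–01:40: entirely removed.
02:10–05:35 \ B = 04:05–05:05.
05:55–08:35 \ B = 07:20–07:50, 08:10–08:35.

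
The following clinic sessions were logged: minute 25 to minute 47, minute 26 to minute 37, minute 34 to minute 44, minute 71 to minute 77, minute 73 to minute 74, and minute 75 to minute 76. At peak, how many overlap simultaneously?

3

At minute 34, 3 of the intervals are simultaneously active.
No point has more.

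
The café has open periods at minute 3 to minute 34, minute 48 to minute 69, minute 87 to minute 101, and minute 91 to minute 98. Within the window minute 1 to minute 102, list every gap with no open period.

minute 1 to minute 3, minute 34 to minute 48, minute 69 to minute 87, minute 101 to minute 102

Covered (merged): minute 3 to minute 34, minute 48 to minute 69, minute 87 to minute 101.
Uncovered inside minute 1 to minute 102: minute 1 to minute 3, minute 34 to minute 48, minute 69 to minute 87, minute 101 to minute 102.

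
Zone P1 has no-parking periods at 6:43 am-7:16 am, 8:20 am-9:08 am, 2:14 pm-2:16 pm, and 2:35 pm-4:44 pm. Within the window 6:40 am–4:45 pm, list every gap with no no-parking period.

6:40 am-6:43 am, 7:16 am-8:20 am, 9:08 am-2:14 pm, 2:16 pm-2:35 pm, 4:44 pm-4:45 pm

After merging, the occupied span is 6:43 am-7:16 am, 8:20 am-9:08 am, 2:14 pm-2:16 pm, 2:35 pm-4:44 pm.
Gaps within 6:40 am-4:45 pm: 6:40 am-6:43 am, 7:16 am-8:20 am, 9:08 am-2:14 pm, 2:16 pm-2:35 pm, 4:44 pm-4:45 pm.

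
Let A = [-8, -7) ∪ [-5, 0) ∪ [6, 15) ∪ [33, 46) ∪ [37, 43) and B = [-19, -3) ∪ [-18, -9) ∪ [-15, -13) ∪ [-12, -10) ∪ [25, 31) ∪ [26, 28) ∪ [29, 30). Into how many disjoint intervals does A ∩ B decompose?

2

First set merges to [-8, -7), [-5, 0), [6, 15), [33, 46).
Second set merges to [-19, -3), [25, 31).
A ∩ B = [-8, -7), [-5, -3).
That is 2 disjoint pieces.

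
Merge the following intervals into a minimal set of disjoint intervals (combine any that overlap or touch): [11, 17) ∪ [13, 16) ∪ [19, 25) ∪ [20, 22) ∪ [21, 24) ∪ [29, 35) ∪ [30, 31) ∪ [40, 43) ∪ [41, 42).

[13, 16) overlaps/touches [11, 17) → extend to [11, 17).
[19, 25) is disjoint → start new block.
[20, 22) overlaps/touches [19, 25) → extend to [19, 25).
[21, 24) overlaps/touches [19, 25) → extend to [19, 25).
[29, 35) is disjoint → start new block.
[30, 31) overlaps/touches [29, 35) → extend to [29, 35).
[40, 43) is disjoint → start new block.
[41, 42) overlaps/touches [40, 43) → extend to [40, 43).

[11, 17) ∪ [19, 25) ∪ [29, 35) ∪ [40, 43)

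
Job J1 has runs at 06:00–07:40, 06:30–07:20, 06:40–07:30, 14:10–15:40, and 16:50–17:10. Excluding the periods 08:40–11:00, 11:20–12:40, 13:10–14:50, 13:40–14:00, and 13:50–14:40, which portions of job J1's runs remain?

06:00–07:40, 14:50–15:40, 16:50–17:10

Merge the first list: 06:00–07:40, 14:10–15:40, 16:50–17:10.
Merge the second list: 08:40–11:00, 11:20–12:40, 13:10–14:50.
06:00–07:40: nothing removed.
14:10–15:40 \ B = 14:50–15:40.
16:50–17:10: nothing removed.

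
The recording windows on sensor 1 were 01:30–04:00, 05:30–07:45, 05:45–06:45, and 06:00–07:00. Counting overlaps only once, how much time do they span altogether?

4 h 45 min

Merged: 01:30-04:00, 05:30-07:45.
Lengths: 2 h 30 min + 2 h 15 min = 4 h 45 min.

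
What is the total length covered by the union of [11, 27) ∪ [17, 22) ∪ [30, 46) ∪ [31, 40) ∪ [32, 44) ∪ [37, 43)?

Merged: [11, 27), [30, 46).
Lengths: 16 + 16 = 32.

32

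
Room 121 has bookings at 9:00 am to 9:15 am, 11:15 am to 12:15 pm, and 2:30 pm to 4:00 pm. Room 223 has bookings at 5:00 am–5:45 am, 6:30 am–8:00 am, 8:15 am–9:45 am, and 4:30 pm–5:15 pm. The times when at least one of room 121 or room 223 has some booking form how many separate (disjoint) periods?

A ∪ B = 5:00 am–5:45 am, 6:30 am–8:00 am, 8:15 am–9:45 am, 11:15 am–12:15 pm, 2:30 pm–4:00 pm, 4:30 pm–5:15 pm.
That is 6 disjoint pieces.

6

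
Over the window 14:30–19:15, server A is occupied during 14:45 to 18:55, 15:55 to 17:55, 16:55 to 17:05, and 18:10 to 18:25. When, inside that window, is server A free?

14:30–14:45, 18:55–19:15

After merging, the occupied span is 14:45–18:55.
Complement within 14:30–19:15: 14:30–14:45, 18:55–19:15.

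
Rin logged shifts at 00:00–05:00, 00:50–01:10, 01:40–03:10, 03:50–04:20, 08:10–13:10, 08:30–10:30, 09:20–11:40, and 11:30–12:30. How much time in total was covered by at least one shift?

Merged: 00:00-05:00, 08:10-13:10.
Lengths: 5 h + 5 h = 10 h.

10 h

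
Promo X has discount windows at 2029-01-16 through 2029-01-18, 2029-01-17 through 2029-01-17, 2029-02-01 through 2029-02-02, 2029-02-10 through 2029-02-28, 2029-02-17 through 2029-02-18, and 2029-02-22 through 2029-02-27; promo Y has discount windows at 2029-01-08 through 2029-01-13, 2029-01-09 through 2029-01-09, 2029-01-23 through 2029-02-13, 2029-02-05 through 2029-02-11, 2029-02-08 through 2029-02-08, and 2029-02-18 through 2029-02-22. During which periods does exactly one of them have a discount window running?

2029-01-08 through 2029-01-13, 2029-01-16 through 2029-01-18, 2029-01-23 through 2029-01-31, 2029-02-03 through 2029-02-09, 2029-02-14 through 2029-02-17, 2029-02-23 through 2029-02-28

First set merges to 2029-01-16 through 2029-01-18, 2029-02-01 through 2029-02-02, 2029-02-10 through 2029-02-28.
Second set merges to 2029-01-08 through 2029-01-13, 2029-01-23 through 2029-02-13, 2029-02-18 through 2029-02-22.
A but not B: 2029-01-16 through 2029-01-18, 2029-02-14 through 2029-02-17, 2029-02-23 through 2029-02-28.
B but not A: 2029-01-08 through 2029-01-13, 2029-01-23 through 2029-01-31, 2029-02-03 through 2029-02-09.
Combining gives A △ B.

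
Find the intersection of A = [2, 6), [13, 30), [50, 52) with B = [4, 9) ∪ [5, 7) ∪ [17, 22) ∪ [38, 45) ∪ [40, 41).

B, merged: [4, 9), [17, 22), [38, 45).
[2, 6) meets the second set on [4, 6).
[13, 30) meets the second set on [17, 22).
[50, 52): no overlap with the second set.

[4, 6) ∪ [17, 22)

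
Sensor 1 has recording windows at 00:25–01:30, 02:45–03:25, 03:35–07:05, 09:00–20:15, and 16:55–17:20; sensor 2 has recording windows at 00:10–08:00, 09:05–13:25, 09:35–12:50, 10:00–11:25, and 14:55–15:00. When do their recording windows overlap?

Merge the first list: 00:25–01:30, 02:45–03:25, 03:35–07:05, 09:00–20:15.
Merge the second list: 00:10–08:00, 09:05–13:25, 14:55–15:00.
00:25–01:30 meets the second set on 00:25–01:30.
02:45–03:25 meets the second set on 02:45–03:25.
03:35–07:05 meets the second set on 03:35–07:05.
09:00–20:15 meets the second set on 09:05–13:25, 14:55–15:00.

00:25–01:30, 02:45–03:25, 03:35–07:05, 09:05–13:25, 14:55–15:00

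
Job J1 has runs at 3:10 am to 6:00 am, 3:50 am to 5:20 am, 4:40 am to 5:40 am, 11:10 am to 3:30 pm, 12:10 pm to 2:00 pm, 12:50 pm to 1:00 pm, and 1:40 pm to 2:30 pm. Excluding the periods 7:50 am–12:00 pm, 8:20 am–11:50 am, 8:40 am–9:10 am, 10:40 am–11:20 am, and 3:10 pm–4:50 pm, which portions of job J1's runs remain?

First set merges to 3:10 am–6:00 am, 11:10 am–3:30 pm.
Second set merges to 7:50 am–12:00 pm, 3:10 pm–4:50 pm.
3:10 am–6:00 am: no B overlap → unchanged.
11:10 am–3:30 pm minus B → 12:00 pm–3:10 pm.

3:10 am–6:00 am, 12:00 pm–3:10 pm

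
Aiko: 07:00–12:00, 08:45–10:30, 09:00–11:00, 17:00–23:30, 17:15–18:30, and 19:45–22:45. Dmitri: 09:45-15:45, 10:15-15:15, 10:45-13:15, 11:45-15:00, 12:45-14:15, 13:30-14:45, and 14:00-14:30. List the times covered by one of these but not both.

Merge the first list: 07:00-12:00, 17:00-23:30.
Merge the second list: 09:45-15:45.
A \ B = 07:00-09:45, 17:00-23:30.
B \ A = 12:00-15:45.
Union of the two gives the symmetric difference.

07:00-09:45, 12:00-15:45, 17:00-23:30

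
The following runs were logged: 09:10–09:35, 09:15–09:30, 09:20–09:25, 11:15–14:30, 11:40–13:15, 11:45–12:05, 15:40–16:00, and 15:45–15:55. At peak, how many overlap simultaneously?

At 09:20, 3 of the intervals are simultaneously active.
No point has more.

3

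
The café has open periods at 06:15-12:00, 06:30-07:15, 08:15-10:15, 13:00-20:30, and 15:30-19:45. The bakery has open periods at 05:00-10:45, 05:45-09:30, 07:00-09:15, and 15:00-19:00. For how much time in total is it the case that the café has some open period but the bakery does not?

4 h 45 min

A, merged: 06:15–12:00, 13:00–20:30.
B, merged: 05:00–10:45, 15:00–19:00.
A \ B = 10:45–12:00, 13:00–15:00, 19:00–20:30.
Total: 1 h 15 min + 2 h + 1 h 30 min = 4 h 45 min.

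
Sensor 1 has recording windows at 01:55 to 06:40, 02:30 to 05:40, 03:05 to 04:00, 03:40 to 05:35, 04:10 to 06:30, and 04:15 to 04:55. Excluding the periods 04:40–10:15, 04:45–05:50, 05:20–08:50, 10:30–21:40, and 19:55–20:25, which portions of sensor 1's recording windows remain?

First set merges to 01:55–06:40.
Second set merges to 04:40–10:15, 10:30–21:40.
01:55–06:40 minus B → 01:55–04:40.

01:55–04:40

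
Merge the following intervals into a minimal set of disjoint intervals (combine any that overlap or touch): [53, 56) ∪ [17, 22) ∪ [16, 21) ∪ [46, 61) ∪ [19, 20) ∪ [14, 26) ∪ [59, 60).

Sort by start: [14, 26), [16, 21), [17, 22), [19, 20), [46, 61), [53, 56), [59, 60).
[16, 21) overlaps/touches [14, 26) → extend to [14, 26).
[17, 22) overlaps/touches [14, 26) → extend to [14, 26).
[19, 20) overlaps/touches [14, 26) → extend to [14, 26).
[46, 61) is disjoint → start new block.
[53, 56) overlaps/touches [46, 61) → extend to [46, 61).
[59, 60) overlaps/touches [46, 61) → extend to [46, 61).

[14, 26) ∪ [46, 61)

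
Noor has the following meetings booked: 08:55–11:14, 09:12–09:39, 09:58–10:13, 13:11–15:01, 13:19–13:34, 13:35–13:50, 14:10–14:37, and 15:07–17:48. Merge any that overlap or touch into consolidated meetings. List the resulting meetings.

09:12–09:39 overlaps/touches 08:55–11:14 → extend to 08:55–11:14.
09:58–10:13 overlaps/touches 08:55–11:14 → extend to 08:55–11:14.
13:11–15:01 is disjoint → start new block.
13:19–13:34 overlaps/touches 13:11–15:01 → extend to 13:11–15:01.
13:35–13:50 overlaps/touches 13:11–15:01 → extend to 13:11–15:01.
14:10–14:37 overlaps/touches 13:11–15:01 → extend to 13:11–15:01.
15:07–17:48 is disjoint → start new block.

08:55–11:14, 13:11–15:01, 15:07–17:48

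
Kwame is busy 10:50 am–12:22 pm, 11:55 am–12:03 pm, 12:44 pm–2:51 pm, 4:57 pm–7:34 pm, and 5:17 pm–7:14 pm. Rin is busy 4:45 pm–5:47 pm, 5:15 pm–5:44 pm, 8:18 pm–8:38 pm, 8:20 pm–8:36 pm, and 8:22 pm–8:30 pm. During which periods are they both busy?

4:57 pm–5:47 pm

Merge the first list: 10:50 am–12:22 pm, 12:44 pm–2:51 pm, 4:57 pm–7:34 pm.
Merge the second list: 4:45 pm–5:47 pm, 8:18 pm–8:38 pm.
10:50 am–12:22 pm meets no B interval.
12:44 pm–2:51 pm meets no B interval.
4:57 pm–7:34 pm ∩ B → 4:57 pm–5:47 pm.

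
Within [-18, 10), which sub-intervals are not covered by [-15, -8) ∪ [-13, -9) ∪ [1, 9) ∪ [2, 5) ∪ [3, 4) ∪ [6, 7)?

[-18, -15) ∪ [-8, 1) ∪ [9, 10)

Covered (merged): [-15, -8), [1, 9).
Complement within [-18, 10): [-18, -15), [-8, 1), [9, 10).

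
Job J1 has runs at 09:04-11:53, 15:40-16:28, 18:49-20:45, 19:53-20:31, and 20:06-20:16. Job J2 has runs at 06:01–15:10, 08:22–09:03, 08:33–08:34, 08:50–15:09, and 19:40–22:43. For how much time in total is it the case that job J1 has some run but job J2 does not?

Merge the first list: 09:04–11:53, 15:40–16:28, 18:49–20:45.
Merge the second list: 06:01–15:10, 19:40–22:43.
A \ B = 15:40–16:28, 18:49–19:40.
Total: 48 min + 51 min = 1 h 39 min.

1 h 39 min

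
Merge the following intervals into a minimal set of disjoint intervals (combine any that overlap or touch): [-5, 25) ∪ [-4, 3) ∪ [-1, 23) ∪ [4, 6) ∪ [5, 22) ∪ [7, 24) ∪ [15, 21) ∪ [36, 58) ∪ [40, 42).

[-5, 25) ∪ [36, 58)

[-4, 3) overlaps/touches [-5, 25) → extend to [-5, 25).
[-1, 23) overlaps/touches [-5, 25) → extend to [-5, 25).
[4, 6) overlaps/touches [-5, 25) → extend to [-5, 25).
[5, 22) overlaps/touches [-5, 25) → extend to [-5, 25).
[7, 24) overlaps/touches [-5, 25) → extend to [-5, 25).
[15, 21) overlaps/touches [-5, 25) → extend to [-5, 25).
[36, 58) is disjoint → start new block.
[40, 42) overlaps/touches [36, 58) → extend to [36, 58).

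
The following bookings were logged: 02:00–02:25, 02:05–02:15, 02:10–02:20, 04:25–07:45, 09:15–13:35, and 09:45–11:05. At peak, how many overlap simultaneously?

3

Walk the sorted start/end points keeping a running depth.
The depth first hits 3 at 02:10.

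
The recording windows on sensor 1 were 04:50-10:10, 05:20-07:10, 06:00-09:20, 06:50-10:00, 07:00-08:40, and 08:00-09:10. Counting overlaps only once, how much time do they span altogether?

5 h 20 min

Merged: 04:50-10:10.
Length: 5 h 20 min.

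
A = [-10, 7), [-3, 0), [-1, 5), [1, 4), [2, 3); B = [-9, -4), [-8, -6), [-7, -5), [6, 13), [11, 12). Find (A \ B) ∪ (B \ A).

A, merged: [-10, 7).
B, merged: [-9, -4), [6, 13).
A \ B = [-10, -9), [-4, 6).
B \ A = [7, 13).
Union of the two gives the symmetric difference.

[-10, -9) ∪ [-4, 6) ∪ [7, 13)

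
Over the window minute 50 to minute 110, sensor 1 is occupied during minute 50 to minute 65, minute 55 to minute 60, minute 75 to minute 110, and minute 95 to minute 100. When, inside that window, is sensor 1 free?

The merged coverage is minute 50 to minute 65, minute 75 to minute 110.
Gaps within minute 50 to minute 110: minute 65 to minute 75.

minute 65 to minute 75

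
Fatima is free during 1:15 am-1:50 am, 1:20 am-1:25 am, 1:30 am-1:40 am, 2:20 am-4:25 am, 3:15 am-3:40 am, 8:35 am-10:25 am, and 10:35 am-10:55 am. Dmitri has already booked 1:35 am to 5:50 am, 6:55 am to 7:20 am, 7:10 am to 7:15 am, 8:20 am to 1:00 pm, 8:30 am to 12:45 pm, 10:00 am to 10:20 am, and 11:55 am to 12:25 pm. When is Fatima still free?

A, merged: 1:15 am–1:50 am, 2:20 am–4:25 am, 8:35 am–10:25 am, 10:35 am–10:55 am.
B, merged: 1:35 am–5:50 am, 6:55 am–7:20 am, 8:20 am–1:00 pm.
1:15 am–1:50 am with B removed leaves 1:15 am–1:35 am.
2:20 am–4:25 am lies entirely inside B → drops out.
8:35 am–10:25 am lies entirely inside B → drops out.
10:35 am–10:55 am lies entirely inside B → drops out.

1:15 am–1:35 am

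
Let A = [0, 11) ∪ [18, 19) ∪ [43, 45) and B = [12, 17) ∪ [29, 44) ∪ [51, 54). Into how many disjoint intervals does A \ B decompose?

3

A \ B = [0, 11), [18, 19), [44, 45).
That is 3 disjoint pieces.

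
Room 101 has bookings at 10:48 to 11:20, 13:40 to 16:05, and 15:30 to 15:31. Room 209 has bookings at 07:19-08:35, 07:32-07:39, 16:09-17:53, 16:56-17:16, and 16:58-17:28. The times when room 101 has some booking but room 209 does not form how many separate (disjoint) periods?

Merge the first list: 10:48–11:20, 13:40–16:05.
Merge the second list: 07:19–08:35, 16:09–17:53.
A \ B = 10:48–11:20, 13:40–16:05.
That is 2 disjoint pieces.

2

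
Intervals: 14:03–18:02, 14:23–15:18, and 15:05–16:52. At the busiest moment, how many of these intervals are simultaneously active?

3

Walk the sorted start/end points keeping a running depth.
The depth first hits 3 at 15:05.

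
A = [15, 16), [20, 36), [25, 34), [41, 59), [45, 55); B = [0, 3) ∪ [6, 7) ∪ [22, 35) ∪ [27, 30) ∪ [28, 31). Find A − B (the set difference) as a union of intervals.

[15, 16) ∪ [20, 22) ∪ [35, 36) ∪ [41, 59)

First set merges to [15, 16), [20, 36), [41, 59).
Second set merges to [0, 3), [6, 7), [22, 35).
[15, 16): no B overlap → unchanged.
[20, 36) minus B → [20, 22), [35, 36).
[41, 59): no B overlap → unchanged.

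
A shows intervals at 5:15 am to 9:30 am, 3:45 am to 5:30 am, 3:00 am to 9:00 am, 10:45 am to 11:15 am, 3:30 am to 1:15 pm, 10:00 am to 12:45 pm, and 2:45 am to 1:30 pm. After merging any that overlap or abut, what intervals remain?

2:45 am–1:30 pm

Sort by start: 2:45 am–1:30 pm, 3:00 am–9:00 am, 3:30 am–1:15 pm, 3:45 am–5:30 am, 5:15 am–9:30 am, 10:00 am–12:45 pm, 10:45 am–11:15 am.
3:00 am–9:00 am overlaps/touches 2:45 am–1:30 pm → extend to 2:45 am–1:30 pm.
3:30 am–1:15 pm overlaps/touches 2:45 am–1:30 pm → extend to 2:45 am–1:30 pm.
3:45 am–5:30 am overlaps/touches 2:45 am–1:30 pm → extend to 2:45 am–1:30 pm.
5:15 am–9:30 am overlaps/touches 2:45 am–1:30 pm → extend to 2:45 am–1:30 pm.
10:00 am–12:45 pm overlaps/touches 2:45 am–1:30 pm → extend to 2:45 am–1:30 pm.
10:45 am–11:15 am overlaps/touches 2:45 am–1:30 pm → extend to 2:45 am–1:30 pm.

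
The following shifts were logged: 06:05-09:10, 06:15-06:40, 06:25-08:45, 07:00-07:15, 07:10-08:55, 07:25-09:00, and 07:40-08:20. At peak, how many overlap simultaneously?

At 07:40, 5 of the intervals are simultaneously active.
No point has more.

5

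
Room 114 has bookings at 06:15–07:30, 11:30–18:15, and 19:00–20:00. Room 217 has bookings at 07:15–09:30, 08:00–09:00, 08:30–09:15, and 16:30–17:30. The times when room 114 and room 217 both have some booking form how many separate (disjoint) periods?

B, merged: 07:15–09:30, 16:30–17:30.
A ∩ B = 07:15–07:30, 16:30–17:30.
That is 2 disjoint pieces.

2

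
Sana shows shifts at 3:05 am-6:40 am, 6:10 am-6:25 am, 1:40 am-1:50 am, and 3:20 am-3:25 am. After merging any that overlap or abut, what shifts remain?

Sort by start: 1:40 am–1:50 am, 3:05 am–6:40 am, 3:20 am–3:25 am, 6:10 am–6:25 am.
3:05 am–6:40 am is disjoint → start new block.
3:20 am–3:25 am overlaps/touches 3:05 am–6:40 am → extend to 3:05 am–6:40 am.
6:10 am–6:25 am overlaps/touches 3:05 am–6:40 am → extend to 3:05 am–6:40 am.

1:40 am–1:50 am, 3:05 am–6:40 am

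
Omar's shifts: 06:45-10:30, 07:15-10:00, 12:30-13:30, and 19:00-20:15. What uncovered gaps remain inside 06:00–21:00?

The merged coverage is 06:45-10:30, 12:30-13:30, 19:00-20:15.
Uncovered inside 06:00-21:00: 06:00-06:45, 10:30-12:30, 13:30-19:00, 20:15-21:00.

06:00-06:45, 10:30-12:30, 13:30-19:00, 20:15-21:00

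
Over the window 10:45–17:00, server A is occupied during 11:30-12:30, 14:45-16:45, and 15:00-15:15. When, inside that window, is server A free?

10:45–11:30, 12:30–14:45, 16:45–17:00

The merged coverage is 11:30–12:30, 14:45–16:45.
Complement within 10:45–17:00: 10:45–11:30, 12:30–14:45, 16:45–17:00.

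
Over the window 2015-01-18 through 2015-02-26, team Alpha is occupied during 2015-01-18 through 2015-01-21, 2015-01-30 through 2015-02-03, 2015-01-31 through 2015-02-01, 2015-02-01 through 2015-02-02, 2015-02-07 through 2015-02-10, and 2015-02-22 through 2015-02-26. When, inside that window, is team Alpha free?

Covered (merged): 2015-01-18 through 2015-01-21, 2015-01-30 through 2015-02-03, 2015-02-07 through 2015-02-10, 2015-02-22 through 2015-02-26.
Uncovered inside 2015-01-18 through 2015-02-26: 2015-01-22 through 2015-01-29, 2015-02-04 through 2015-02-06, 2015-02-11 through 2015-02-21.

2015-01-22 through 2015-01-29, 2015-02-04 through 2015-02-06, 2015-02-11 through 2015-02-21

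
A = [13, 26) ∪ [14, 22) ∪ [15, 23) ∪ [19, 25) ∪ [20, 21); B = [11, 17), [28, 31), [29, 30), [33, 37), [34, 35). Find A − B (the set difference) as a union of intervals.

[17, 26)

A, merged: [13, 26).
B, merged: [11, 17), [28, 31), [33, 37).
[13, 26) minus B → [17, 26).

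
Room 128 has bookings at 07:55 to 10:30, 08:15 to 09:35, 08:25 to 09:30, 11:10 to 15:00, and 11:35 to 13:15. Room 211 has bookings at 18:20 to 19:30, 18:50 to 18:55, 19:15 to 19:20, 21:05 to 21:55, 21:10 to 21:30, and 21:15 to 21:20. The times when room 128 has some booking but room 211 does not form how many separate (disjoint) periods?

2

A, merged: 07:55–10:30, 11:10–15:00.
B, merged: 18:20–19:30, 21:05–21:55.
A \ B = 07:55–10:30, 11:10–15:00.
That is 2 disjoint pieces.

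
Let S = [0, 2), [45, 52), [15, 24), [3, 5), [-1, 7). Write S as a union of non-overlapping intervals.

Sort by start: [-1, 7), [0, 2), [3, 5), [15, 24), [45, 52).
[0, 2) overlaps/touches [-1, 7) → extend to [-1, 7).
[3, 5) overlaps/touches [-1, 7) → extend to [-1, 7).
[15, 24) is disjoint → start new block.
[45, 52) is disjoint → start new block.

[-1, 7) ∪ [15, 24) ∪ [45, 52)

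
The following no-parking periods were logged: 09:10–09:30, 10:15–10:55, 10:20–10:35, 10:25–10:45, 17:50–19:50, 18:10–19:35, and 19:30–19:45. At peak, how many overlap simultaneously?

3

Sweep endpoints in order; track running count of active intervals.
Peak of 3 reached at 10:25.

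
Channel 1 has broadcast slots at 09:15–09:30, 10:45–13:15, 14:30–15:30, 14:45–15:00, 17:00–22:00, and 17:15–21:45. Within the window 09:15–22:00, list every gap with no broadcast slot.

09:30–10:45, 13:15–14:30, 15:30–17:00

The merged coverage is 09:15–09:30, 10:45–13:15, 14:30–15:30, 17:00–22:00.
Gaps within 09:15–22:00: 09:30–10:45, 13:15–14:30, 15:30–17:00.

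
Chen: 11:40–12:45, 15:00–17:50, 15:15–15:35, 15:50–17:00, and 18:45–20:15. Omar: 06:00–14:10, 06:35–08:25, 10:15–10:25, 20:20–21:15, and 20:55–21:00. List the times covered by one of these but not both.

A, merged: 11:40–12:45, 15:00–17:50, 18:45–20:15.
B, merged: 06:00–14:10, 20:20–21:15.
A \ B = 15:00–17:50, 18:45–20:15.
B \ A = 06:00–11:40, 12:45–14:10, 20:20–21:15.
Union of the two gives the symmetric difference.

06:00–11:40, 12:45–14:10, 15:00–17:50, 18:45–20:15, 20:20–21:15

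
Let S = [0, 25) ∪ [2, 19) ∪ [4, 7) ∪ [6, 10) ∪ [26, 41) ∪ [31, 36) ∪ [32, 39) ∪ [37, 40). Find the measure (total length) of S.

40

Merged: [0, 25), [26, 41).
Lengths: 25 + 15 = 40.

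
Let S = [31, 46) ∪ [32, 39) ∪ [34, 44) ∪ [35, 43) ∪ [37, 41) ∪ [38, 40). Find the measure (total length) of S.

Merged: [31, 46).
Length: 15.

15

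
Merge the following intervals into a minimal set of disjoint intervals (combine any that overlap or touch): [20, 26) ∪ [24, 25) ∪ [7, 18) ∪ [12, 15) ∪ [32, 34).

Sort by start: [7, 18), [12, 15), [20, 26), [24, 25), [32, 34).
[12, 15) overlaps/touches [7, 18) → extend to [7, 18).
[20, 26) is disjoint → start new block.
[24, 25) overlaps/touches [20, 26) → extend to [20, 26).
[32, 34) is disjoint → start new block.

[7, 18) ∪ [20, 26) ∪ [32, 34)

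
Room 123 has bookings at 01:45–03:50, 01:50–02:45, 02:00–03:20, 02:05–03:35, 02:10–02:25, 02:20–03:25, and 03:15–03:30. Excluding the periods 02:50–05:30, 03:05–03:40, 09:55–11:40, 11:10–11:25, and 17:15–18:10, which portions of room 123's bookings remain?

A, merged: 01:45-03:50.
B, merged: 02:50-05:30, 09:55-11:40, 17:15-18:10.
01:45-03:50 with B removed leaves 01:45-02:50.

01:45-02:50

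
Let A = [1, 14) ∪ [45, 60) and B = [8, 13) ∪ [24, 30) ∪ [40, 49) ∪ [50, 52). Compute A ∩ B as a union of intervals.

[1, 14) overlaps B on [8, 13).
[45, 60) overlaps B on [45, 49), [50, 52).

[8, 13) ∪ [45, 49) ∪ [50, 52)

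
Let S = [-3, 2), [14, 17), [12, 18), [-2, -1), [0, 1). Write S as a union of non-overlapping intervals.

Sort by start: [-3, 2), [-2, -1), [0, 1), [12, 18), [14, 17).
[-2, -1) overlaps/touches [-3, 2) → extend to [-3, 2).
[0, 1) overlaps/touches [-3, 2) → extend to [-3, 2).
[12, 18) is disjoint → start new block.
[14, 17) overlaps/touches [12, 18) → extend to [12, 18).

[-3, 2) ∪ [12, 18)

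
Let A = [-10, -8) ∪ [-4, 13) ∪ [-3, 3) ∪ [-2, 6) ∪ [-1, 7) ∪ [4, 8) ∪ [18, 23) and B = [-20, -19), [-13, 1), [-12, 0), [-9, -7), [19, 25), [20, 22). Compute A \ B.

First set merges to [-10, -8), [-4, 13), [18, 23).
Second set merges to [-20, -19), [-13, 1), [19, 25).
[-10, -8): entirely removed.
[-4, 13) \ B = [1, 13).
[18, 23) \ B = [18, 19).

[1, 13) ∪ [18, 19)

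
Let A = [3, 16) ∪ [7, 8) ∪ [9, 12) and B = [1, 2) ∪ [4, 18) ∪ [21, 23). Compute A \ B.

[3, 4)

First set merges to [3, 16).
[3, 16) with B removed leaves [3, 4).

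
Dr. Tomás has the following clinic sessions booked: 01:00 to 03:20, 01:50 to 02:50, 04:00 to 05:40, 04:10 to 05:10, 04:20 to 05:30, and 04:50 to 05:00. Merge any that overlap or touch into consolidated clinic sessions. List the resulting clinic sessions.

01:00–03:20, 04:00–05:40

01:50–02:50 overlaps/touches 01:00–03:20 → extend to 01:00–03:20.
04:00–05:40 is disjoint → start new block.
04:10–05:10 overlaps/touches 04:00–05:40 → extend to 04:00–05:40.
04:20–05:30 overlaps/touches 04:00–05:40 → extend to 04:00–05:40.
04:50–05:00 overlaps/touches 04:00–05:40 → extend to 04:00–05:40.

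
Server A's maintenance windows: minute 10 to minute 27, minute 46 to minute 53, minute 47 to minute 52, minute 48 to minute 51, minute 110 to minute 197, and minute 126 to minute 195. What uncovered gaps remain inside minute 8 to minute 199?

The merged coverage is minute 10 to minute 27, minute 46 to minute 53, minute 110 to minute 197.
Complement within minute 8 to minute 199: minute 8 to minute 10, minute 27 to minute 46, minute 53 to minute 110, minute 197 to minute 199.

minute 8 to minute 10, minute 27 to minute 46, minute 53 to minute 110, minute 197 to minute 199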